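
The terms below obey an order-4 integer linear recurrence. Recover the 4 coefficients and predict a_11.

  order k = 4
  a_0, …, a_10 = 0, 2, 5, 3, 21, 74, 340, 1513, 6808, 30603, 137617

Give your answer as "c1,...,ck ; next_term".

4,3,-3,-2 ; 618827

  a_4 = 4·3 + 3·5 + -3·2 + -2·0 = 21
  a_5 = 4·21 + 3·3 + -3·5 + -2·2 = 74
  a_6 = 4·74 + 3·21 + -3·3 + -2·5 = 340
  a_7 = 4·340 + 3·74 + -3·21 + -2·3 = 1513
  a_8 = 4·1513 + 3·340 + -3·74 + -2·21 = 6808
  a_9 = 4·6808 + 3·1513 + -3·340 + -2·74 = 30603
  a_10 = 4·30603 + 3·6808 + -3·1513 + -2·340 = 137617
  a_11 = 4·137617 + 3·30603 + -3·6808 + -2·1513 = 618827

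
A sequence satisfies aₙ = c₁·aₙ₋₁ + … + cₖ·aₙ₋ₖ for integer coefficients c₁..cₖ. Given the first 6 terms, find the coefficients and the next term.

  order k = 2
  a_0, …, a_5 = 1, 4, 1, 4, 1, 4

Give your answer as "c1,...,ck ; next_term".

  a_2 = 0·4 + 1·1 = 1
  a_3 = 0·1 + 1·4 = 4
  a_4 = 0·4 + 1·1 = 1
  a_5 = 0·1 + 1·4 = 4
  a_6 = 0·4 + 1·1 = 1

0,1 ; 1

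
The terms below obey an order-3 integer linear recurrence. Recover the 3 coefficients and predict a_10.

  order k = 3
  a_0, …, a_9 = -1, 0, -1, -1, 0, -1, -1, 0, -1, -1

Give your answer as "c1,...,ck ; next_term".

  a_3 = 0·-1 + 0·0 + 1·-1 = -1
  a_4 = 0·-1 + 0·-1 + 1·0 = 0
  a_5 = 0·0 + 0·-1 + 1·-1 = -1
  a_6 = 0·-1 + 0·0 + 1·-1 = -1
  a_7 = 0·-1 + 0·-1 + 1·0 = 0
  a_8 = 0·0 + 0·-1 + 1·-1 = -1
  a_9 = 0·-1 + 0·0 + 1·-1 = -1
  a_10 = 0·-1 + 0·-1 + 1·0 = 0

0,0,1 ; 0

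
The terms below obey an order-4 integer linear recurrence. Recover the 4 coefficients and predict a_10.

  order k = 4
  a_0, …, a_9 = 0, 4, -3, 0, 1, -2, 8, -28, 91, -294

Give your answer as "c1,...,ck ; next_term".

  a_4 = -4·0 + -3·-3 + -2·4 + -1·0 = 1
  a_5 = -4·1 + -3·0 + -2·-3 + -1·4 = -2
  a_6 = -4·-2 + -3·1 + -2·0 + -1·-3 = 8
  a_7 = -4·8 + -3·-2 + -2·1 + -1·0 = -28
  a_8 = -4·-28 + -3·8 + -2·-2 + -1·1 = 91
  a_9 = -4·91 + -3·-28 + -2·8 + -1·-2 = -294
  a_10 = -4·-294 + -3·91 + -2·-28 + -1·8 = 951

-4,-3,-2,-1 ; 951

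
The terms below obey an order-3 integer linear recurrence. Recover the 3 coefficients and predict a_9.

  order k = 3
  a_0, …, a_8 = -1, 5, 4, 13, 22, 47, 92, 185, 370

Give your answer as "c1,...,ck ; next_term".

0,3,2 ; 739

  a_3 = 0·4 + 3·5 + 2·-1 = 13
  a_4 = 0·13 + 3·4 + 2·5 = 22
  a_5 = 0·22 + 3·13 + 2·4 = 47
  a_6 = 0·47 + 3·22 + 2·13 = 92
  a_7 = 0·92 + 3·47 + 2·22 = 185
  a_8 = 0·185 + 3·92 + 2·47 = 370
  a_9 = 0·370 + 3·185 + 2·92 = 739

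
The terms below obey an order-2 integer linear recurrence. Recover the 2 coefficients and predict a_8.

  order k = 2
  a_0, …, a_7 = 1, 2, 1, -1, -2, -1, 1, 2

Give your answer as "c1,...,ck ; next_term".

1,-1 ; 1

  a_2 = 1·2 + -1·1 = 1
  a_3 = 1·1 + -1·2 = -1
  a_4 = 1·-1 + -1·1 = -2
  a_5 = 1·-2 + -1·-1 = -1
  a_6 = 1·-1 + -1·-2 = 1
  a_7 = 1·1 + -1·-1 = 2
  a_8 = 1·2 + -1·1 = 1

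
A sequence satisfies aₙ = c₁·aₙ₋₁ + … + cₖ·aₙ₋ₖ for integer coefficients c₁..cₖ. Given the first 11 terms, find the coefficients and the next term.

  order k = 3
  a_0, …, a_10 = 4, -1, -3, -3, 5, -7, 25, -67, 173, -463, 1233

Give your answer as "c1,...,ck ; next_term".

-2,1,-2 ; -3275

  a_3 = -2·-3 + 1·-1 + -2·4 = -3
  a_4 = -2·-3 + 1·-3 + -2·-1 = 5
  a_5 = -2·5 + 1·-3 + -2·-3 = -7
  a_6 = -2·-7 + 1·5 + -2·-3 = 25
  a_7 = -2·25 + 1·-7 + -2·5 = -67
  a_8 = -2·-67 + 1·25 + -2·-7 = 173
  a_9 = -2·173 + 1·-67 + -2·25 = -463
  a_10 = -2·-463 + 1·173 + -2·-67 = 1233
  a_11 = -2·1233 + 1·-463 + -2·173 = -3275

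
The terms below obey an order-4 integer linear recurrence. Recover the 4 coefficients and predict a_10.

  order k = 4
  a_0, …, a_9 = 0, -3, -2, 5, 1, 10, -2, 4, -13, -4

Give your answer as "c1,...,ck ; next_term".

  a_4 = 0·5 + 1·-2 + -1·-3 + -1·0 = 1
  a_5 = 0·1 + 1·5 + -1·-2 + -1·-3 = 10
  a_6 = 0·10 + 1·1 + -1·5 + -1·-2 = -2
  a_7 = 0·-2 + 1·10 + -1·1 + -1·5 = 4
  a_8 = 0·4 + 1·-2 + -1·10 + -1·1 = -13
  a_9 = 0·-13 + 1·4 + -1·-2 + -1·10 = -4
  a_10 = 0·-4 + 1·-13 + -1·4 + -1·-2 = -15

0,1,-1,-1 ; -15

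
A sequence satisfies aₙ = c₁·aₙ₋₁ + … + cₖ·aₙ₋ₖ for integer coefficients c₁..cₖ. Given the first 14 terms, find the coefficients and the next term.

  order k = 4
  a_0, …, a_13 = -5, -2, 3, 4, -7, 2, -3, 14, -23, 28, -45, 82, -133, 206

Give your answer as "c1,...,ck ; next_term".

-1,0,-1,1 ; -333

  a_4 = -1·4 + 0·3 + -1·-2 + 1·-5 = -7
  a_5 = -1·-7 + 0·4 + -1·3 + 1·-2 = 2
  a_6 = -1·2 + 0·-7 + -1·4 + 1·3 = -3
  a_7 = -1·-3 + 0·2 + -1·-7 + 1·4 = 14
  a_8 = -1·14 + 0·-3 + -1·2 + 1·-7 = -23
  a_9 = -1·-23 + 0·14 + -1·-3 + 1·2 = 28
  a_10 = -1·28 + 0·-23 + -1·14 + 1·-3 = -45
  a_11 = -1·-45 + 0·28 + -1·-23 + 1·14 = 82
  a_12 = -1·82 + 0·-45 + -1·28 + 1·-23 = -133
  a_13 = -1·-133 + 0·82 + -1·-45 + 1·28 = 206
  a_14 = -1·206 + 0·-133 + -1·82 + 1·-45 = -333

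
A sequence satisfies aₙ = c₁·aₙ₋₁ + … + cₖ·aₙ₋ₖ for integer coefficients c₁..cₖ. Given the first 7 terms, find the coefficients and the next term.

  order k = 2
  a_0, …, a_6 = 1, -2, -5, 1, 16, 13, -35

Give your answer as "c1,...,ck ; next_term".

  a_2 = 1·-2 + -3·1 = -5
  a_3 = 1·-5 + -3·-2 = 1
  a_4 = 1·1 + -3·-5 = 16
  a_5 = 1·16 + -3·1 = 13
  a_6 = 1·13 + -3·16 = -35
  a_7 = 1·-35 + -3·13 = -74

1,-3 ; -74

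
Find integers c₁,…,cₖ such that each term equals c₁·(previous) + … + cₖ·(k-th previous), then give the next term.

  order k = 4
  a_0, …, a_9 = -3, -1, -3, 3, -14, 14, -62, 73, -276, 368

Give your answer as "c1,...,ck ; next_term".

0,4,-1,1 ; -1239

  a_4 = 0·3 + 4·-3 + -1·-1 + 1·-3 = -14
  a_5 = 0·-14 + 4·3 + -1·-3 + 1·-1 = 14
  a_6 = 0·14 + 4·-14 + -1·3 + 1·-3 = -62
  a_7 = 0·-62 + 4·14 + -1·-14 + 1·3 = 73
  a_8 = 0·73 + 4·-62 + -1·14 + 1·-14 = -276
  a_9 = 0·-276 + 4·73 + -1·-62 + 1·14 = 368
  a_10 = 0·368 + 4·-276 + -1·73 + 1·-62 = -1239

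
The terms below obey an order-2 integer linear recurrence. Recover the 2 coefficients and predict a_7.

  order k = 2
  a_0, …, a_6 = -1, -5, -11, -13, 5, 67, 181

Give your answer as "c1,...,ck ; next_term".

3,-4 ; 275

  a_2 = 3·-5 + -4·-1 = -11
  a_3 = 3·-11 + -4·-5 = -13
  a_4 = 3·-13 + -4·-11 = 5
  a_5 = 3·5 + -4·-13 = 67
  a_6 = 3·67 + -4·5 = 181
  a_7 = 3·181 + -4·67 = 275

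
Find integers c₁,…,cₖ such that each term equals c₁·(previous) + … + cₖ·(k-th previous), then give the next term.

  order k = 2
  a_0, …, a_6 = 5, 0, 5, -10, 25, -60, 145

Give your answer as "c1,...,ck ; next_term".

  a_2 = -2·0 + 1·5 = 5
  a_3 = -2·5 + 1·0 = -10
  a_4 = -2·-10 + 1·5 = 25
  a_5 = -2·25 + 1·-10 = -60
  a_6 = -2·-60 + 1·25 = 145
  a_7 = -2·145 + 1·-60 = -350

-2,1 ; -350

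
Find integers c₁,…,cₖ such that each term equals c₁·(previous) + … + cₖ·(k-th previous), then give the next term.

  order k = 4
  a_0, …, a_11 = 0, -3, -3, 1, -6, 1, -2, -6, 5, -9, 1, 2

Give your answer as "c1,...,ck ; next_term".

0,1,1,-1 ; -13

  a_4 = 0·1 + 1·-3 + 1·-3 + -1·0 = -6
  a_5 = 0·-6 + 1·1 + 1·-3 + -1·-3 = 1
  a_6 = 0·1 + 1·-6 + 1·1 + -1·-3 = -2
  a_7 = 0·-2 + 1·1 + 1·-6 + -1·1 = -6
  a_8 = 0·-6 + 1·-2 + 1·1 + -1·-6 = 5
  a_9 = 0·5 + 1·-6 + 1·-2 + -1·1 = -9
  a_10 = 0·-9 + 1·5 + 1·-6 + -1·-2 = 1
  a_11 = 0·1 + 1·-9 + 1·5 + -1·-6 = 2
  a_12 = 0·2 + 1·1 + 1·-9 + -1·5 = -13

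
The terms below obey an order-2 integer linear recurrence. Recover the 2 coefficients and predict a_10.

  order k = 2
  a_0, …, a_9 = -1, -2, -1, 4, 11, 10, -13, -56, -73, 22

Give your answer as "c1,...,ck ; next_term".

  a_2 = 2·-2 + -3·-1 = -1
  a_3 = 2·-1 + -3·-2 = 4
  a_4 = 2·4 + -3·-1 = 11
  a_5 = 2·11 + -3·4 = 10
  a_6 = 2·10 + -3·11 = -13
  a_7 = 2·-13 + -3·10 = -56
  a_8 = 2·-56 + -3·-13 = -73
  a_9 = 2·-73 + -3·-56 = 22
  a_10 = 2·22 + -3·-73 = 263

2,-3 ; 263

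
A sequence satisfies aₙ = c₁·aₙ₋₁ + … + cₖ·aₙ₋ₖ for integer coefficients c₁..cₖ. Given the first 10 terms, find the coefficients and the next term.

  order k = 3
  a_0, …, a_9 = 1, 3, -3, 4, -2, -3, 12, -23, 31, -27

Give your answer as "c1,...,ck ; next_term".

-2,-1,1 ; 0

  a_3 = -2·-3 + -1·3 + 1·1 = 4
  a_4 = -2·4 + -1·-3 + 1·3 = -2
  a_5 = -2·-2 + -1·4 + 1·-3 = -3
  a_6 = -2·-3 + -1·-2 + 1·4 = 12
  a_7 = -2·12 + -1·-3 + 1·-2 = -23
  a_8 = -2·-23 + -1·12 + 1·-3 = 31
  a_9 = -2·31 + -1·-23 + 1·12 = -27
  a_10 = -2·-27 + -1·31 + 1·-23 = 0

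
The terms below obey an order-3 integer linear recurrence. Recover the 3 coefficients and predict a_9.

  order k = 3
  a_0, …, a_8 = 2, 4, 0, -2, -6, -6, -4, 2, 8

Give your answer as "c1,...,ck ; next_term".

  a_3 = 1·0 + 0·4 + -1·2 = -2
  a_4 = 1·-2 + 0·0 + -1·4 = -6
  a_5 = 1·-6 + 0·-2 + -1·0 = -6
  a_6 = 1·-6 + 0·-6 + -1·-2 = -4
  a_7 = 1·-4 + 0·-6 + -1·-6 = 2
  a_8 = 1·2 + 0·-4 + -1·-6 = 8
  a_9 = 1·8 + 0·2 + -1·-4 = 12

1,0,-1 ; 12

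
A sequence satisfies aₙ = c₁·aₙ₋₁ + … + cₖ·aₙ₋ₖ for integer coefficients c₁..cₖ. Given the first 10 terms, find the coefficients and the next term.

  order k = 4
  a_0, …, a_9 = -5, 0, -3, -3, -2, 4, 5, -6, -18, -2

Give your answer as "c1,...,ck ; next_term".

1,-2,0,1 ; 39

  a_4 = 1·-3 + -2·-3 + 0·0 + 1·-5 = -2
  a_5 = 1·-2 + -2·-3 + 0·-3 + 1·0 = 4
  a_6 = 1·4 + -2·-2 + 0·-3 + 1·-3 = 5
  a_7 = 1·5 + -2·4 + 0·-2 + 1·-3 = -6
  a_8 = 1·-6 + -2·5 + 0·4 + 1·-2 = -18
  a_9 = 1·-18 + -2·-6 + 0·5 + 1·4 = -2
  a_10 = 1·-2 + -2·-18 + 0·-6 + 1·5 = 39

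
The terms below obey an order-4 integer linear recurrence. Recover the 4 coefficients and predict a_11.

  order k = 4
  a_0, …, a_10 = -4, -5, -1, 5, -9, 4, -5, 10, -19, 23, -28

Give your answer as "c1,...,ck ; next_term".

  a_4 = -1·5 + 0·-1 + 0·-5 + 1·-4 = -9
  a_5 = -1·-9 + 0·5 + 0·-1 + 1·-5 = 4
  a_6 = -1·4 + 0·-9 + 0·5 + 1·-1 = -5
  a_7 = -1·-5 + 0·4 + 0·-9 + 1·5 = 10
  a_8 = -1·10 + 0·-5 + 0·4 + 1·-9 = -19
  a_9 = -1·-19 + 0·10 + 0·-5 + 1·4 = 23
  a_10 = -1·23 + 0·-19 + 0·10 + 1·-5 = -28
  a_11 = -1·-28 + 0·23 + 0·-19 + 1·10 = 38

-1,0,0,1 ; 38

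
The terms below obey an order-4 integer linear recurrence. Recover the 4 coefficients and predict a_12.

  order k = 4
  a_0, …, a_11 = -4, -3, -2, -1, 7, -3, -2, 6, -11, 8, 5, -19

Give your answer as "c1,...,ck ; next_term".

-1,-1,0,-1 ; 25

  a_4 = -1·-1 + -1·-2 + 0·-3 + -1·-4 = 7
  a_5 = -1·7 + -1·-1 + 0·-2 + -1·-3 = -3
  a_6 = -1·-3 + -1·7 + 0·-1 + -1·-2 = -2
  a_7 = -1·-2 + -1·-3 + 0·7 + -1·-1 = 6
  a_8 = -1·6 + -1·-2 + 0·-3 + -1·7 = -11
  a_9 = -1·-11 + -1·6 + 0·-2 + -1·-3 = 8
  a_10 = -1·8 + -1·-11 + 0·6 + -1·-2 = 5
  a_11 = -1·5 + -1·8 + 0·-11 + -1·6 = -19
  a_12 = -1·-19 + -1·5 + 0·8 + -1·-11 = 25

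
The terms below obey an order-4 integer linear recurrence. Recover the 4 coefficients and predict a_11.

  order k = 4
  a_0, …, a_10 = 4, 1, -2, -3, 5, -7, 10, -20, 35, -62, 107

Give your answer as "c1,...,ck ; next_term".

-1,1,0,1 ; -189

  a_4 = -1·-3 + 1·-2 + 0·1 + 1·4 = 5
  a_5 = -1·5 + 1·-3 + 0·-2 + 1·1 = -7
  a_6 = -1·-7 + 1·5 + 0·-3 + 1·-2 = 10
  a_7 = -1·10 + 1·-7 + 0·5 + 1·-3 = -20
  a_8 = -1·-20 + 1·10 + 0·-7 + 1·5 = 35
  a_9 = -1·35 + 1·-20 + 0·10 + 1·-7 = -62
  a_10 = -1·-62 + 1·35 + 0·-20 + 1·10 = 107
  a_11 = -1·107 + 1·-62 + 0·35 + 1·-20 = -189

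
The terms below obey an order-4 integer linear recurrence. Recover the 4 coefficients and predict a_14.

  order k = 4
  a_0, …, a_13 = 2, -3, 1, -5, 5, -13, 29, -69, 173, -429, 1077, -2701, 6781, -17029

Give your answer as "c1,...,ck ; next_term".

-2,2,1,-2 ; 42765

  a_4 = -2·-5 + 2·1 + 1·-3 + -2·2 = 5
  a_5 = -2·5 + 2·-5 + 1·1 + -2·-3 = -13
  a_6 = -2·-13 + 2·5 + 1·-5 + -2·1 = 29
  a_7 = -2·29 + 2·-13 + 1·5 + -2·-5 = -69
  a_8 = -2·-69 + 2·29 + 1·-13 + -2·5 = 173
  a_9 = -2·173 + 2·-69 + 1·29 + -2·-13 = -429
  a_10 = -2·-429 + 2·173 + 1·-69 + -2·29 = 1077
  a_11 = -2·1077 + 2·-429 + 1·173 + -2·-69 = -2701
  a_12 = -2·-2701 + 2·1077 + 1·-429 + -2·173 = 6781
  a_13 = -2·6781 + 2·-2701 + 1·1077 + -2·-429 = -17029
  a_14 = -2·-17029 + 2·6781 + 1·-2701 + -2·1077 = 42765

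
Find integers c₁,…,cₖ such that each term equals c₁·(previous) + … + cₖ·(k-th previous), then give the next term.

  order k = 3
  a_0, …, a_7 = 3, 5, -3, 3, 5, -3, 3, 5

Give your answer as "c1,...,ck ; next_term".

  a_3 = 0·-3 + 0·5 + 1·3 = 3
  a_4 = 0·3 + 0·-3 + 1·5 = 5
  a_5 = 0·5 + 0·3 + 1·-3 = -3
  a_6 = 0·-3 + 0·5 + 1·3 = 3
  a_7 = 0·3 + 0·-3 + 1·5 = 5
  a_8 = 0·5 + 0·3 + 1·-3 = -3

0,0,1 ; -3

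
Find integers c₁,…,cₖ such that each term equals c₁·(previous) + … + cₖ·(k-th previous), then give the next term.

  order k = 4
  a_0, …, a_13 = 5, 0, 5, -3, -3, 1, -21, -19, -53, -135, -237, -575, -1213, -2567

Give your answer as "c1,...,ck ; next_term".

1,2,2,-2 ; -5669

  a_4 = 1·-3 + 2·5 + 2·0 + -2·5 = -3
  a_5 = 1·-3 + 2·-3 + 2·5 + -2·0 = 1
  a_6 = 1·1 + 2·-3 + 2·-3 + -2·5 = -21
  a_7 = 1·-21 + 2·1 + 2·-3 + -2·-3 = -19
  a_8 = 1·-19 + 2·-21 + 2·1 + -2·-3 = -53
  a_9 = 1·-53 + 2·-19 + 2·-21 + -2·1 = -135
  a_10 = 1·-135 + 2·-53 + 2·-19 + -2·-21 = -237
  a_11 = 1·-237 + 2·-135 + 2·-53 + -2·-19 = -575
  a_12 = 1·-575 + 2·-237 + 2·-135 + -2·-53 = -1213
  a_13 = 1·-1213 + 2·-575 + 2·-237 + -2·-135 = -2567
  a_14 = 1·-2567 + 2·-1213 + 2·-575 + -2·-237 = -5669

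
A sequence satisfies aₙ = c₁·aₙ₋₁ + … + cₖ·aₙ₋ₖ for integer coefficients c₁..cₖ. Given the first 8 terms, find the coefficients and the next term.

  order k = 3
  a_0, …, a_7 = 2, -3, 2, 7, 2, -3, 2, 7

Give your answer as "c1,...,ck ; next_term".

  a_3 = 1·2 + -1·-3 + 1·2 = 7
  a_4 = 1·7 + -1·2 + 1·-3 = 2
  a_5 = 1·2 + -1·7 + 1·2 = -3
  a_6 = 1·-3 + -1·2 + 1·7 = 2
  a_7 = 1·2 + -1·-3 + 1·2 = 7
  a_8 = 1·7 + -1·2 + 1·-3 = 2

1,-1,1 ; 2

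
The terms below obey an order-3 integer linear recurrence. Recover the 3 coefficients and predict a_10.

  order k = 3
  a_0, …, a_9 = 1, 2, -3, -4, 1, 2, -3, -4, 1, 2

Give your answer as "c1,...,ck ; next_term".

1,-1,1 ; -3

  a_3 = 1·-3 + -1·2 + 1·1 = -4
  a_4 = 1·-4 + -1·-3 + 1·2 = 1
  a_5 = 1·1 + -1·-4 + 1·-3 = 2
  a_6 = 1·2 + -1·1 + 1·-4 = -3
  a_7 = 1·-3 + -1·2 + 1·1 = -4
  a_8 = 1·-4 + -1·-3 + 1·2 = 1
  a_9 = 1·1 + -1·-4 + 1·-3 = 2
  a_10 = 1·2 + -1·1 + 1·-4 = -3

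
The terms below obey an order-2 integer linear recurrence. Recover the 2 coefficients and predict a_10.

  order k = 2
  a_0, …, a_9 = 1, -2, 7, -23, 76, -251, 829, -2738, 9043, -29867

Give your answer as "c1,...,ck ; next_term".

-3,1 ; 98644

  a_2 = -3·-2 + 1·1 = 7
  a_3 = -3·7 + 1·-2 = -23
  a_4 = -3·-23 + 1·7 = 76
  a_5 = -3·76 + 1·-23 = -251
  a_6 = -3·-251 + 1·76 = 829
  a_7 = -3·829 + 1·-251 = -2738
  a_8 = -3·-2738 + 1·829 = 9043
  a_9 = -3·9043 + 1·-2738 = -29867
  a_10 = -3·-29867 + 1·9043 = 98644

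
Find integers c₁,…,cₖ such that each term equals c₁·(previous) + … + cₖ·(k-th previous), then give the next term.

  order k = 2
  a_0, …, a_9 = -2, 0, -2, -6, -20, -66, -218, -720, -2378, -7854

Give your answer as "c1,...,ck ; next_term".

3,1 ; -25940

  a_2 = 3·0 + 1·-2 = -2
  a_3 = 3·-2 + 1·0 = -6
  a_4 = 3·-6 + 1·-2 = -20
  a_5 = 3·-20 + 1·-6 = -66
  a_6 = 3·-66 + 1·-20 = -218
  a_7 = 3·-218 + 1·-66 = -720
  a_8 = 3·-720 + 1·-218 = -2378
  a_9 = 3·-2378 + 1·-720 = -7854
  a_10 = 3·-7854 + 1·-2378 = -25940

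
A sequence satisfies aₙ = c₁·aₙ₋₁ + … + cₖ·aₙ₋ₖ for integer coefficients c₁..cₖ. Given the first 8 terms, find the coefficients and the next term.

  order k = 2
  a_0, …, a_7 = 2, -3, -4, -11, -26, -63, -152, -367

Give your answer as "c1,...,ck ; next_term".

2,1 ; -886

  a_2 = 2·-3 + 1·2 = -4
  a_3 = 2·-4 + 1·-3 = -11
  a_4 = 2·-11 + 1·-4 = -26
  a_5 = 2·-26 + 1·-11 = -63
  a_6 = 2·-63 + 1·-26 = -152
  a_7 = 2·-152 + 1·-63 = -367
  a_8 = 2·-367 + 1·-152 = -886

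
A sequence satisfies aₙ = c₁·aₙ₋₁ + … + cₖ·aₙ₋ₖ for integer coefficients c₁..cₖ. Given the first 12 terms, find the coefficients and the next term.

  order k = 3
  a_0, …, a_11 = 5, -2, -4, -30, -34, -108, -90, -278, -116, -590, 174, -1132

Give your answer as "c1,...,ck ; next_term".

1,3,-4 ; 1750

  a_3 = 1·-4 + 3·-2 + -4·5 = -30
  a_4 = 1·-30 + 3·-4 + -4·-2 = -34
  a_5 = 1·-34 + 3·-30 + -4·-4 = -108
  a_6 = 1·-108 + 3·-34 + -4·-30 = -90
  a_7 = 1·-90 + 3·-108 + -4·-34 = -278
  a_8 = 1·-278 + 3·-90 + -4·-108 = -116
  a_9 = 1·-116 + 3·-278 + -4·-90 = -590
  a_10 = 1·-590 + 3·-116 + -4·-278 = 174
  a_11 = 1·174 + 3·-590 + -4·-116 = -1132
  a_12 = 1·-1132 + 3·174 + -4·-590 = 1750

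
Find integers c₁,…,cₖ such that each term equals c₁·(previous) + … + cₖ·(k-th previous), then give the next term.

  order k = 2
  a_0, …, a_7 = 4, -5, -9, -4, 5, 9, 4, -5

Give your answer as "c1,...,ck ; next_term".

  a_2 = 1·-5 + -1·4 = -9
  a_3 = 1·-9 + -1·-5 = -4
  a_4 = 1·-4 + -1·-9 = 5
  a_5 = 1·5 + -1·-4 = 9
  a_6 = 1·9 + -1·5 = 4
  a_7 = 1·4 + -1·9 = -5
  a_8 = 1·-5 + -1·4 = -9

1,-1 ; -9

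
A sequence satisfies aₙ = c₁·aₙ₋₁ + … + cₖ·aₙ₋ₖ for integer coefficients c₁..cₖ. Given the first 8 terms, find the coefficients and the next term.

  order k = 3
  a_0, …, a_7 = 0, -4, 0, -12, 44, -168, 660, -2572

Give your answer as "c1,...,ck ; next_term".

  a_3 = -3·0 + 3·-4 + -2·0 = -12
  a_4 = -3·-12 + 3·0 + -2·-4 = 44
  a_5 = -3·44 + 3·-12 + -2·0 = -168
  a_6 = -3·-168 + 3·44 + -2·-12 = 660
  a_7 = -3·660 + 3·-168 + -2·44 = -2572
  a_8 = -3·-2572 + 3·660 + -2·-168 = 10032

-3,3,-2 ; 10032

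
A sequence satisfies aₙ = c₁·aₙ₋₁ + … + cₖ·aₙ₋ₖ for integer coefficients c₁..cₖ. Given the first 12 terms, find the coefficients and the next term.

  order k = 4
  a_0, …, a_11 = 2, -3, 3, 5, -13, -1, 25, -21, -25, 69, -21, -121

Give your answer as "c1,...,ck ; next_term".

  a_4 = 0·5 + -2·3 + 1·-3 + -2·2 = -13
  a_5 = 0·-13 + -2·5 + 1·3 + -2·-3 = -1
  a_6 = 0·-1 + -2·-13 + 1·5 + -2·3 = 25
  a_7 = 0·25 + -2·-1 + 1·-13 + -2·5 = -21
  a_8 = 0·-21 + -2·25 + 1·-1 + -2·-13 = -25
  a_9 = 0·-25 + -2·-21 + 1·25 + -2·-1 = 69
  a_10 = 0·69 + -2·-25 + 1·-21 + -2·25 = -21
  a_11 = 0·-21 + -2·69 + 1·-25 + -2·-21 = -121
  a_12 = 0·-121 + -2·-21 + 1·69 + -2·-25 = 161

0,-2,1,-2 ; 161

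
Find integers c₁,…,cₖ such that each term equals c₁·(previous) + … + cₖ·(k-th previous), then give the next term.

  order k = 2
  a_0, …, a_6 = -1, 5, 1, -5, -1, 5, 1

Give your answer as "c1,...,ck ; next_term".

0,-1 ; -5

  a_2 = 0·5 + -1·-1 = 1
  a_3 = 0·1 + -1·5 = -5
  a_4 = 0·-5 + -1·1 = -1
  a_5 = 0·-1 + -1·-5 = 5
  a_6 = 0·5 + -1·-1 = 1
  a_7 = 0·1 + -1·5 = -5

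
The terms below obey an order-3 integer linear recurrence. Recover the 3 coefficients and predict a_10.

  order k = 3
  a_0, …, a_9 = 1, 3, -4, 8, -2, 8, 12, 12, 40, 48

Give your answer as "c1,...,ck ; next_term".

0,2,2 ; 104

  a_3 = 0·-4 + 2·3 + 2·1 = 8
  a_4 = 0·8 + 2·-4 + 2·3 = -2
  a_5 = 0·-2 + 2·8 + 2·-4 = 8
  a_6 = 0·8 + 2·-2 + 2·8 = 12
  a_7 = 0·12 + 2·8 + 2·-2 = 12
  a_8 = 0·12 + 2·12 + 2·8 = 40
  a_9 = 0·40 + 2·12 + 2·12 = 48
  a_10 = 0·48 + 2·40 + 2·12 = 104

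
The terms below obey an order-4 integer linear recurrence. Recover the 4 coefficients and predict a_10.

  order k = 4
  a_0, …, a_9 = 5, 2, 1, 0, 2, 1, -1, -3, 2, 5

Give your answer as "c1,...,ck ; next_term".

0,-1,-1,1 ; 0

  a_4 = 0·0 + -1·1 + -1·2 + 1·5 = 2
  a_5 = 0·2 + -1·0 + -1·1 + 1·2 = 1
  a_6 = 0·1 + -1·2 + -1·0 + 1·1 = -1
  a_7 = 0·-1 + -1·1 + -1·2 + 1·0 = -3
  a_8 = 0·-3 + -1·-1 + -1·1 + 1·2 = 2
  a_9 = 0·2 + -1·-3 + -1·-1 + 1·1 = 5
  a_10 = 0·5 + -1·2 + -1·-3 + 1·-1 = 0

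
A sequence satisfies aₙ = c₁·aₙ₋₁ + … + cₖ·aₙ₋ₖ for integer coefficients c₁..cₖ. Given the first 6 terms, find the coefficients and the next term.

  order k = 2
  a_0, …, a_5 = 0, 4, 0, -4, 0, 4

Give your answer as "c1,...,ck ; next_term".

  a_2 = 0·4 + -1·0 = 0
  a_3 = 0·0 + -1·4 = -4
  a_4 = 0·-4 + -1·0 = 0
  a_5 = 0·0 + -1·-4 = 4
  a_6 = 0·4 + -1·0 = 0

0,-1 ; 0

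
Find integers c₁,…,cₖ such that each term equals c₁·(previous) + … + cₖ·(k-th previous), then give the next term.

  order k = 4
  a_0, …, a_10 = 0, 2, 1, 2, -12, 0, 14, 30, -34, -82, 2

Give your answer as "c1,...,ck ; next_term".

  a_4 = -1·2 + -2·1 + -4·2 + -2·0 = -12
  a_5 = -1·-12 + -2·2 + -4·1 + -2·2 = 0
  a_6 = -1·0 + -2·-12 + -4·2 + -2·1 = 14
  a_7 = -1·14 + -2·0 + -4·-12 + -2·2 = 30
  a_8 = -1·30 + -2·14 + -4·0 + -2·-12 = -34
  a_9 = -1·-34 + -2·30 + -4·14 + -2·0 = -82
  a_10 = -1·-82 + -2·-34 + -4·30 + -2·14 = 2
  a_11 = -1·2 + -2·-82 + -4·-34 + -2·30 = 238

-1,-2,-4,-2 ; 238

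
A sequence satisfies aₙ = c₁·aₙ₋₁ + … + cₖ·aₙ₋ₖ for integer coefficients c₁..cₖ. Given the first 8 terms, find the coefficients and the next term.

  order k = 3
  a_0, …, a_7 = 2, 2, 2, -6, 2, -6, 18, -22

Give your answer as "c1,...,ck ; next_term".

-1,0,-2 ; 34

  a_3 = -1·2 + 0·2 + -2·2 = -6
  a_4 = -1·-6 + 0·2 + -2·2 = 2
  a_5 = -1·2 + 0·-6 + -2·2 = -6
  a_6 = -1·-6 + 0·2 + -2·-6 = 18
  a_7 = -1·18 + 0·-6 + -2·2 = -22
  a_8 = -1·-22 + 0·18 + -2·-6 = 34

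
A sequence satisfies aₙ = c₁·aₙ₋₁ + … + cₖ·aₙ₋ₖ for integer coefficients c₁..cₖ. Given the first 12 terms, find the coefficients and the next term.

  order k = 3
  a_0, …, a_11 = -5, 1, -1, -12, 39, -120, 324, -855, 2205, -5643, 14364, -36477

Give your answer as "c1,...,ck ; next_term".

-3,0,3 ; 92502

  a_3 = -3·-1 + 0·1 + 3·-5 = -12
  a_4 = -3·-12 + 0·-1 + 3·1 = 39
  a_5 = -3·39 + 0·-12 + 3·-1 = -120
  a_6 = -3·-120 + 0·39 + 3·-12 = 324
  a_7 = -3·324 + 0·-120 + 3·39 = -855
  a_8 = -3·-855 + 0·324 + 3·-120 = 2205
  a_9 = -3·2205 + 0·-855 + 3·324 = -5643
  a_10 = -3·-5643 + 0·2205 + 3·-855 = 14364
  a_11 = -3·14364 + 0·-5643 + 3·2205 = -36477
  a_12 = -3·-36477 + 0·14364 + 3·-5643 = 92502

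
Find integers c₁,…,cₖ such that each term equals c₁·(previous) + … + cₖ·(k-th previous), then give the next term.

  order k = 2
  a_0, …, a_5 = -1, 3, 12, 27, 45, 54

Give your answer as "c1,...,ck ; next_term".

3,-3 ; 27

  a_2 = 3·3 + -3·-1 = 12
  a_3 = 3·12 + -3·3 = 27
  a_4 = 3·27 + -3·12 = 45
  a_5 = 3·45 + -3·27 = 54
  a_6 = 3·54 + -3·45 = 27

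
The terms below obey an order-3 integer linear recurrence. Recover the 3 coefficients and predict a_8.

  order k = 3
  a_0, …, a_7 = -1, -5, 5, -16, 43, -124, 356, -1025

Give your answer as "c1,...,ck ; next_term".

-3,0,1 ; 2951

  a_3 = -3·5 + 0·-5 + 1·-1 = -16
  a_4 = -3·-16 + 0·5 + 1·-5 = 43
  a_5 = -3·43 + 0·-16 + 1·5 = -124
  a_6 = -3·-124 + 0·43 + 1·-16 = 356
  a_7 = -3·356 + 0·-124 + 1·43 = -1025
  a_8 = -3·-1025 + 0·356 + 1·-124 = 2951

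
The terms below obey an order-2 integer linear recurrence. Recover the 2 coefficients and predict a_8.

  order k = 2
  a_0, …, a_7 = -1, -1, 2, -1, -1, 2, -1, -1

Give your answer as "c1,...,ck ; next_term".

  a_2 = -1·-1 + -1·-1 = 2
  a_3 = -1·2 + -1·-1 = -1
  a_4 = -1·-1 + -1·2 = -1
  a_5 = -1·-1 + -1·-1 = 2
  a_6 = -1·2 + -1·-1 = -1
  a_7 = -1·-1 + -1·2 = -1
  a_8 = -1·-1 + -1·-1 = 2

-1,-1 ; 2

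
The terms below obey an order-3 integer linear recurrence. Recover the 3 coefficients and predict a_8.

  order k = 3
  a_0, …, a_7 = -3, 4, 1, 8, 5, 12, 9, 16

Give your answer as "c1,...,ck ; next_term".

  a_3 = 1·1 + 1·4 + -1·-3 = 8
  a_4 = 1·8 + 1·1 + -1·4 = 5
  a_5 = 1·5 + 1·8 + -1·1 = 12
  a_6 = 1·12 + 1·5 + -1·8 = 9
  a_7 = 1·9 + 1·12 + -1·5 = 16
  a_8 = 1·16 + 1·9 + -1·12 = 13

1,1,-1 ; 13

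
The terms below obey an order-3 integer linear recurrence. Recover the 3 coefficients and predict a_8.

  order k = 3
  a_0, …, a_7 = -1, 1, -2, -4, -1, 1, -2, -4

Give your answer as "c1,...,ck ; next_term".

  a_3 = 1·-2 + -1·1 + 1·-1 = -4
  a_4 = 1·-4 + -1·-2 + 1·1 = -1
  a_5 = 1·-1 + -1·-4 + 1·-2 = 1
  a_6 = 1·1 + -1·-1 + 1·-4 = -2
  a_7 = 1·-2 + -1·1 + 1·-1 = -4
  a_8 = 1·-4 + -1·-2 + 1·1 = -1

1,-1,1 ; -1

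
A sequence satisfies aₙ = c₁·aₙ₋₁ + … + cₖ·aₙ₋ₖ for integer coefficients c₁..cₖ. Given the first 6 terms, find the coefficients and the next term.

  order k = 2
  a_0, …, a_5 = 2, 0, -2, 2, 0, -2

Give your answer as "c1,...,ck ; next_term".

  a_2 = -1·0 + -1·2 = -2
  a_3 = -1·-2 + -1·0 = 2
  a_4 = -1·2 + -1·-2 = 0
  a_5 = -1·0 + -1·2 = -2
  a_6 = -1·-2 + -1·0 = 2

-1,-1 ; 2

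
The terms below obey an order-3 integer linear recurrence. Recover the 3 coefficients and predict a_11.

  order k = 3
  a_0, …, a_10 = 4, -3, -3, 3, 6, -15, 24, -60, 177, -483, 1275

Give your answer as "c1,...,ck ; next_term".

  a_3 = -3·-3 + -2·-3 + -3·4 = 3
  a_4 = -3·3 + -2·-3 + -3·-3 = 6
  a_5 = -3·6 + -2·3 + -3·-3 = -15
  a_6 = -3·-15 + -2·6 + -3·3 = 24
  a_7 = -3·24 + -2·-15 + -3·6 = -60
  a_8 = -3·-60 + -2·24 + -3·-15 = 177
  a_9 = -3·177 + -2·-60 + -3·24 = -483
  a_10 = -3·-483 + -2·177 + -3·-60 = 1275
  a_11 = -3·1275 + -2·-483 + -3·177 = -3390

-3,-2,-3 ; -3390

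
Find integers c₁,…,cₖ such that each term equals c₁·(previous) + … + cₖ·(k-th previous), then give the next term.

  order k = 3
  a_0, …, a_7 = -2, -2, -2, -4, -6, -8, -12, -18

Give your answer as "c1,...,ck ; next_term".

1,0,1 ; -26

  a_3 = 1·-2 + 0·-2 + 1·-2 = -4
  a_4 = 1·-4 + 0·-2 + 1·-2 = -6
  a_5 = 1·-6 + 0·-4 + 1·-2 = -8
  a_6 = 1·-8 + 0·-6 + 1·-4 = -12
  a_7 = 1·-12 + 0·-8 + 1·-6 = -18
  a_8 = 1·-18 + 0·-12 + 1·-8 = -26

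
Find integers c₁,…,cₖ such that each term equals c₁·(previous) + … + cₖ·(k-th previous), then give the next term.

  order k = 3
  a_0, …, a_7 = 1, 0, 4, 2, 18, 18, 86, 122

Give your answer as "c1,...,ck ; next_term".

1,4,-2 ; 430

  a_3 = 1·4 + 4·0 + -2·1 = 2
  a_4 = 1·2 + 4·4 + -2·0 = 18
  a_5 = 1·18 + 4·2 + -2·4 = 18
  a_6 = 1·18 + 4·18 + -2·2 = 86
  a_7 = 1·86 + 4·18 + -2·18 = 122
  a_8 = 1·122 + 4·86 + -2·18 = 430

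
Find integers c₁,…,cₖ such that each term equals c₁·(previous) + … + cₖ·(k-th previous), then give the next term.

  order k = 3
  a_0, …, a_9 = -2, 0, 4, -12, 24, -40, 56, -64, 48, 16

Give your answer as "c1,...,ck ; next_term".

  a_3 = -2·4 + 0·0 + 2·-2 = -12
  a_4 = -2·-12 + 0·4 + 2·0 = 24
  a_5 = -2·24 + 0·-12 + 2·4 = -40
  a_6 = -2·-40 + 0·24 + 2·-12 = 56
  a_7 = -2·56 + 0·-40 + 2·24 = -64
  a_8 = -2·-64 + 0·56 + 2·-40 = 48
  a_9 = -2·48 + 0·-64 + 2·56 = 16
  a_10 = -2·16 + 0·48 + 2·-64 = -160

-2,0,2 ; -160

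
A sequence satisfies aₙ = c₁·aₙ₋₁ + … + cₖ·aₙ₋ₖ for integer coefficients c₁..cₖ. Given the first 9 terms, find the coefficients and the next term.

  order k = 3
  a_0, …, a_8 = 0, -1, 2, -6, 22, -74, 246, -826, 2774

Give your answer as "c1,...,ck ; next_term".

  a_3 = -3·2 + 0·-1 + -4·0 = -6
  a_4 = -3·-6 + 0·2 + -4·-1 = 22
  a_5 = -3·22 + 0·-6 + -4·2 = -74
  a_6 = -3·-74 + 0·22 + -4·-6 = 246
  a_7 = -3·246 + 0·-74 + -4·22 = -826
  a_8 = -3·-826 + 0·246 + -4·-74 = 2774
  a_9 = -3·2774 + 0·-826 + -4·246 = -9306

-3,0,-4 ; -9306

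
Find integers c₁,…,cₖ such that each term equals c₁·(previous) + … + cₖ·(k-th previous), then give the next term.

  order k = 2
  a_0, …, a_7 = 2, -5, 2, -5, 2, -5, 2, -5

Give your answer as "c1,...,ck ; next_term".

0,1 ; 2

  a_2 = 0·-5 + 1·2 = 2
  a_3 = 0·2 + 1·-5 = -5
  a_4 = 0·-5 + 1·2 = 2
  a_5 = 0·2 + 1·-5 = -5
  a_6 = 0·-5 + 1·2 = 2
  a_7 = 0·2 + 1·-5 = -5
  a_8 = 0·-5 + 1·2 = 2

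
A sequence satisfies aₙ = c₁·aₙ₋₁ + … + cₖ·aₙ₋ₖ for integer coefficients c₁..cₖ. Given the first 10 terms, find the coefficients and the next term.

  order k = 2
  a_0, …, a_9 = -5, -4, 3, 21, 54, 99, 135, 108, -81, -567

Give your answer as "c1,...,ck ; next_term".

3,-3 ; -1458

  a_2 = 3·-4 + -3·-5 = 3
  a_3 = 3·3 + -3·-4 = 21
  a_4 = 3·21 + -3·3 = 54
  a_5 = 3·54 + -3·21 = 99
  a_6 = 3·99 + -3·54 = 135
  a_7 = 3·135 + -3·99 = 108
  a_8 = 3·108 + -3·135 = -81
  a_9 = 3·-81 + -3·108 = -567
  a_10 = 3·-567 + -3·-81 = -1458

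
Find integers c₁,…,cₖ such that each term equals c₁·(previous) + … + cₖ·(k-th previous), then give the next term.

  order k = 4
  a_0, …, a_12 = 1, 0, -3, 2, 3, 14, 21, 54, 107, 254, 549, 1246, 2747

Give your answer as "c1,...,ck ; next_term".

  a_4 = 2·2 + 1·-3 + -2·0 + 2·1 = 3
  a_5 = 2·3 + 1·2 + -2·-3 + 2·0 = 14
  a_6 = 2·14 + 1·3 + -2·2 + 2·-3 = 21
  a_7 = 2·21 + 1·14 + -2·3 + 2·2 = 54
  a_8 = 2·54 + 1·21 + -2·14 + 2·3 = 107
  a_9 = 2·107 + 1·54 + -2·21 + 2·14 = 254
  a_10 = 2·254 + 1·107 + -2·54 + 2·21 = 549
  a_11 = 2·549 + 1·254 + -2·107 + 2·54 = 1246
  a_12 = 2·1246 + 1·549 + -2·254 + 2·107 = 2747
  a_13 = 2·2747 + 1·1246 + -2·549 + 2·254 = 6150

2,1,-2,2 ; 6150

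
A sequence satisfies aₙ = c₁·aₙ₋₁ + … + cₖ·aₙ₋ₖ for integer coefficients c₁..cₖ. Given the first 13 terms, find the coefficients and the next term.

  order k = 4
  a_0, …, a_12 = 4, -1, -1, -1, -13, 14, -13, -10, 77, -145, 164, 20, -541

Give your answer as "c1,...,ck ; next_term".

-1,0,2,-3 ; 1304

  a_4 = -1·-1 + 0·-1 + 2·-1 + -3·4 = -13
  a_5 = -1·-13 + 0·-1 + 2·-1 + -3·-1 = 14
  a_6 = -1·14 + 0·-13 + 2·-1 + -3·-1 = -13
  a_7 = -1·-13 + 0·14 + 2·-13 + -3·-1 = -10
  a_8 = -1·-10 + 0·-13 + 2·14 + -3·-13 = 77
  a_9 = -1·77 + 0·-10 + 2·-13 + -3·14 = -145
  a_10 = -1·-145 + 0·77 + 2·-10 + -3·-13 = 164
  a_11 = -1·164 + 0·-145 + 2·77 + -3·-10 = 20
  a_12 = -1·20 + 0·164 + 2·-145 + -3·77 = -541
  a_13 = -1·-541 + 0·20 + 2·164 + -3·-145 = 1304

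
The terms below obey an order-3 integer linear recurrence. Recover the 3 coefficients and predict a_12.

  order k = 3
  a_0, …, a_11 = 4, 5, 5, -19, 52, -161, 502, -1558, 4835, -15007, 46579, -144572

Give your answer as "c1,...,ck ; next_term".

-3,0,-1 ; 448723

  a_3 = -3·5 + 0·5 + -1·4 = -19
  a_4 = -3·-19 + 0·5 + -1·5 = 52
  a_5 = -3·52 + 0·-19 + -1·5 = -161
  a_6 = -3·-161 + 0·52 + -1·-19 = 502
  a_7 = -3·502 + 0·-161 + -1·52 = -1558
  a_8 = -3·-1558 + 0·502 + -1·-161 = 4835
  a_9 = -3·4835 + 0·-1558 + -1·502 = -15007
  a_10 = -3·-15007 + 0·4835 + -1·-1558 = 46579
  a_11 = -3·46579 + 0·-15007 + -1·4835 = -144572
  a_12 = -3·-144572 + 0·46579 + -1·-15007 = 448723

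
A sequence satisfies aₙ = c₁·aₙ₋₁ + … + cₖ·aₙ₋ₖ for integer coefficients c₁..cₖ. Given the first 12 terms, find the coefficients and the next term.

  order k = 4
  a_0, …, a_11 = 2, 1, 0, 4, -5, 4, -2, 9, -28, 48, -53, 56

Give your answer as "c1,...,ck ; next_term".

-2,-2,-1,2 ; -110

  a_4 = -2·4 + -2·0 + -1·1 + 2·2 = -5
  a_5 = -2·-5 + -2·4 + -1·0 + 2·1 = 4
  a_6 = -2·4 + -2·-5 + -1·4 + 2·0 = -2
  a_7 = -2·-2 + -2·4 + -1·-5 + 2·4 = 9
  a_8 = -2·9 + -2·-2 + -1·4 + 2·-5 = -28
  a_9 = -2·-28 + -2·9 + -1·-2 + 2·4 = 48
  a_10 = -2·48 + -2·-28 + -1·9 + 2·-2 = -53
  a_11 = -2·-53 + -2·48 + -1·-28 + 2·9 = 56
  a_12 = -2·56 + -2·-53 + -1·48 + 2·-28 = -110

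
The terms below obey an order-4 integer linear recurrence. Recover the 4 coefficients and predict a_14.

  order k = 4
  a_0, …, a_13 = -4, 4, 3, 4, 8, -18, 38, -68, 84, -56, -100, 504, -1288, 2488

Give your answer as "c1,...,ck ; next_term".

  a_4 = -2·4 + 0·3 + 2·4 + -2·-4 = 8
  a_5 = -2·8 + 0·4 + 2·3 + -2·4 = -18
  a_6 = -2·-18 + 0·8 + 2·4 + -2·3 = 38
  a_7 = -2·38 + 0·-18 + 2·8 + -2·4 = -68
  a_8 = -2·-68 + 0·38 + 2·-18 + -2·8 = 84
  a_9 = -2·84 + 0·-68 + 2·38 + -2·-18 = -56
  a_10 = -2·-56 + 0·84 + 2·-68 + -2·38 = -100
  a_11 = -2·-100 + 0·-56 + 2·84 + -2·-68 = 504
  a_12 = -2·504 + 0·-100 + 2·-56 + -2·84 = -1288
  a_13 = -2·-1288 + 0·504 + 2·-100 + -2·-56 = 2488
  a_14 = -2·2488 + 0·-1288 + 2·504 + -2·-100 = -3768

-2,0,2,-2 ; -3768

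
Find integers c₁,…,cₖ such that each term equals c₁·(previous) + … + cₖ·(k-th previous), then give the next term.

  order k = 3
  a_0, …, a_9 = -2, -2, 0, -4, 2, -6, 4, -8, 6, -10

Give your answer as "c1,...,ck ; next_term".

-1,1,1 ; 8

  a_3 = -1·0 + 1·-2 + 1·-2 = -4
  a_4 = -1·-4 + 1·0 + 1·-2 = 2
  a_5 = -1·2 + 1·-4 + 1·0 = -6
  a_6 = -1·-6 + 1·2 + 1·-4 = 4
  a_7 = -1·4 + 1·-6 + 1·2 = -8
  a_8 = -1·-8 + 1·4 + 1·-6 = 6
  a_9 = -1·6 + 1·-8 + 1·4 = -10
  a_10 = -1·-10 + 1·6 + 1·-8 = 8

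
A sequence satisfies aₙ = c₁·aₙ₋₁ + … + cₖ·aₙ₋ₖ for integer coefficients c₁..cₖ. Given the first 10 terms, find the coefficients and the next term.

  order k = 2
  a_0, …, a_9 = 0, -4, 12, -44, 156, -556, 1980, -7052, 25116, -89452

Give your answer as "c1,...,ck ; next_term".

-3,2 ; 318588

  a_2 = -3·-4 + 2·0 = 12
  a_3 = -3·12 + 2·-4 = -44
  a_4 = -3·-44 + 2·12 = 156
  a_5 = -3·156 + 2·-44 = -556
  a_6 = -3·-556 + 2·156 = 1980
  a_7 = -3·1980 + 2·-556 = -7052
  a_8 = -3·-7052 + 2·1980 = 25116
  a_9 = -3·25116 + 2·-7052 = -89452
  a_10 = -3·-89452 + 2·25116 = 318588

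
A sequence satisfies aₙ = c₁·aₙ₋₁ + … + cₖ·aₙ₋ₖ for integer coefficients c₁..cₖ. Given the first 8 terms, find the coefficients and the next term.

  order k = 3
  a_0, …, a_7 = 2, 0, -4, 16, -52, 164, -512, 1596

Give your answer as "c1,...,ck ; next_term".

  a_3 = -3·-4 + 1·0 + 2·2 = 16
  a_4 = -3·16 + 1·-4 + 2·0 = -52
  a_5 = -3·-52 + 1·16 + 2·-4 = 164
  a_6 = -3·164 + 1·-52 + 2·16 = -512
  a_7 = -3·-512 + 1·164 + 2·-52 = 1596
  a_8 = -3·1596 + 1·-512 + 2·164 = -4972

-3,1,2 ; -4972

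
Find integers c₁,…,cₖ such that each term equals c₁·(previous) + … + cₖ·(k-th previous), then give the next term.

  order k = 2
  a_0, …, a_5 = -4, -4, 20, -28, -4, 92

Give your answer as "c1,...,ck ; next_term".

-2,-3 ; -172

  a_2 = -2·-4 + -3·-4 = 20
  a_3 = -2·20 + -3·-4 = -28
  a_4 = -2·-28 + -3·20 = -4
  a_5 = -2·-4 + -3·-28 = 92
  a_6 = -2·92 + -3·-4 = -172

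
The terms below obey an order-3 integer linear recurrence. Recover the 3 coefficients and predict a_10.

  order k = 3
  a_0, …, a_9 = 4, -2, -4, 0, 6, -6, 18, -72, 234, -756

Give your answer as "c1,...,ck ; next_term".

  a_3 = -3·-4 + 0·-2 + -3·4 = 0
  a_4 = -3·0 + 0·-4 + -3·-2 = 6
  a_5 = -3·6 + 0·0 + -3·-4 = -6
  a_6 = -3·-6 + 0·6 + -3·0 = 18
  a_7 = -3·18 + 0·-6 + -3·6 = -72
  a_8 = -3·-72 + 0·18 + -3·-6 = 234
  a_9 = -3·234 + 0·-72 + -3·18 = -756
  a_10 = -3·-756 + 0·234 + -3·-72 = 2484

-3,0,-3 ; 2484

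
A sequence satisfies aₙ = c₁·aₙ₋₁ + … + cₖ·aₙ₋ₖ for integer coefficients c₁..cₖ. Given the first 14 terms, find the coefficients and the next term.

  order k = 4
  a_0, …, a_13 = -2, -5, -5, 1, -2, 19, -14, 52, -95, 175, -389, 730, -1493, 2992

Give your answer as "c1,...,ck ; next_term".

  a_4 = -1·1 + 2·-5 + -1·-5 + -2·-2 = -2
  a_5 = -1·-2 + 2·1 + -1·-5 + -2·-5 = 19
  a_6 = -1·19 + 2·-2 + -1·1 + -2·-5 = -14
  a_7 = -1·-14 + 2·19 + -1·-2 + -2·1 = 52
  a_8 = -1·52 + 2·-14 + -1·19 + -2·-2 = -95
  a_9 = -1·-95 + 2·52 + -1·-14 + -2·19 = 175
  a_10 = -1·175 + 2·-95 + -1·52 + -2·-14 = -389
  a_11 = -1·-389 + 2·175 + -1·-95 + -2·52 = 730
  a_12 = -1·730 + 2·-389 + -1·175 + -2·-95 = -1493
  a_13 = -1·-1493 + 2·730 + -1·-389 + -2·175 = 2992
  a_14 = -1·2992 + 2·-1493 + -1·730 + -2·-389 = -5930

-1,2,-1,-2 ; -5930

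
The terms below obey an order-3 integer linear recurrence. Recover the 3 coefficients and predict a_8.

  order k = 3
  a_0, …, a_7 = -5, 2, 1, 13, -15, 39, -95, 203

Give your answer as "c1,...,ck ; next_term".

-1,2,-2 ; -471

  a_3 = -1·1 + 2·2 + -2·-5 = 13
  a_4 = -1·13 + 2·1 + -2·2 = -15
  a_5 = -1·-15 + 2·13 + -2·1 = 39
  a_6 = -1·39 + 2·-15 + -2·13 = -95
  a_7 = -1·-95 + 2·39 + -2·-15 = 203
  a_8 = -1·203 + 2·-95 + -2·39 = -471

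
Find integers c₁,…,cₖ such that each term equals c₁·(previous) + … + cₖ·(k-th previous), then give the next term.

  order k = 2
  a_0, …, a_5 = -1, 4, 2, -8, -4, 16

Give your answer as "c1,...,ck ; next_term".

0,-2 ; 8

  a_2 = 0·4 + -2·-1 = 2
  a_3 = 0·2 + -2·4 = -8
  a_4 = 0·-8 + -2·2 = -4
  a_5 = 0·-4 + -2·-8 = 16
  a_6 = 0·16 + -2·-4 = 8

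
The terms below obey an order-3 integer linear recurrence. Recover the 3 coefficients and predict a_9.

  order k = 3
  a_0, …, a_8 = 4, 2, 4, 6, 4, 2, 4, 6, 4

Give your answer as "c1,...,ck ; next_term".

1,-1,1 ; 2

  a_3 = 1·4 + -1·2 + 1·4 = 6
  a_4 = 1·6 + -1·4 + 1·2 = 4
  a_5 = 1·4 + -1·6 + 1·4 = 2
  a_6 = 1·2 + -1·4 + 1·6 = 4
  a_7 = 1·4 + -1·2 + 1·4 = 6
  a_8 = 1·6 + -1·4 + 1·2 = 4
  a_9 = 1·4 + -1·6 + 1·4 = 2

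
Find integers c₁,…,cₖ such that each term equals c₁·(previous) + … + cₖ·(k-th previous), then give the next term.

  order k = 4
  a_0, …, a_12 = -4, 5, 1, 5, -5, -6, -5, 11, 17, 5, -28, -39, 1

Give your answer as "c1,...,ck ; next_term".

1,-1,-1,1 ; 73

  a_4 = 1·5 + -1·1 + -1·5 + 1·-4 = -5
  a_5 = 1·-5 + -1·5 + -1·1 + 1·5 = -6
  a_6 = 1·-6 + -1·-5 + -1·5 + 1·1 = -5
  a_7 = 1·-5 + -1·-6 + -1·-5 + 1·5 = 11
  a_8 = 1·11 + -1·-5 + -1·-6 + 1·-5 = 17
  a_9 = 1·17 + -1·11 + -1·-5 + 1·-6 = 5
  a_10 = 1·5 + -1·17 + -1·11 + 1·-5 = -28
  a_11 = 1·-28 + -1·5 + -1·17 + 1·11 = -39
  a_12 = 1·-39 + -1·-28 + -1·5 + 1·17 = 1
  a_13 = 1·1 + -1·-39 + -1·-28 + 1·5 = 73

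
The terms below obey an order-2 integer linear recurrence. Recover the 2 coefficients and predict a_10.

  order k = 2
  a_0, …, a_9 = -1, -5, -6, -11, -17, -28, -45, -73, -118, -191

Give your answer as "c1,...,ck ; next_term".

1,1 ; -309

  a_2 = 1·-5 + 1·-1 = -6
  a_3 = 1·-6 + 1·-5 = -11
  a_4 = 1·-11 + 1·-6 = -17
  a_5 = 1·-17 + 1·-11 = -28
  a_6 = 1·-28 + 1·-17 = -45
  a_7 = 1·-45 + 1·-28 = -73
  a_8 = 1·-73 + 1·-45 = -118
  a_9 = 1·-118 + 1·-73 = -191
  a_10 = 1·-191 + 1·-118 = -309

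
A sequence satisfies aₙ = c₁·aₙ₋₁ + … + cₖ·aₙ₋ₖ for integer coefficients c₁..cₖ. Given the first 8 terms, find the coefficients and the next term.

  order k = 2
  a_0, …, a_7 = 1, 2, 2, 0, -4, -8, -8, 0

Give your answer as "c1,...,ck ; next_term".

  a_2 = 2·2 + -2·1 = 2
  a_3 = 2·2 + -2·2 = 0
  a_4 = 2·0 + -2·2 = -4
  a_5 = 2·-4 + -2·0 = -8
  a_6 = 2·-8 + -2·-4 = -8
  a_7 = 2·-8 + -2·-8 = 0
  a_8 = 2·0 + -2·-8 = 16

2,-2 ; 16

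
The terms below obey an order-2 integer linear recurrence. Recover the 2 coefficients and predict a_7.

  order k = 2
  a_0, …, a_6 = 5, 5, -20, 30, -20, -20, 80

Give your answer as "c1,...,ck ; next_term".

-2,-2 ; -120

  a_2 = -2·5 + -2·5 = -20
  a_3 = -2·-20 + -2·5 = 30
  a_4 = -2·30 + -2·-20 = -20
  a_5 = -2·-20 + -2·30 = -20
  a_6 = -2·-20 + -2·-20 = 80
  a_7 = -2·80 + -2·-20 = -120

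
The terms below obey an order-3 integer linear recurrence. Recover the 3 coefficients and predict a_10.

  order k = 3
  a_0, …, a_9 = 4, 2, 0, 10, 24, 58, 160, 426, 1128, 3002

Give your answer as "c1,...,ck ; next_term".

2,1,2 ; 7984

  a_3 = 2·0 + 1·2 + 2·4 = 10
  a_4 = 2·10 + 1·0 + 2·2 = 24
  a_5 = 2·24 + 1·10 + 2·0 = 58
  a_6 = 2·58 + 1·24 + 2·10 = 160
  a_7 = 2·160 + 1·58 + 2·24 = 426
  a_8 = 2·426 + 1·160 + 2·58 = 1128
  a_9 = 2·1128 + 1·426 + 2·160 = 3002
  a_10 = 2·3002 + 1·1128 + 2·426 = 7984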